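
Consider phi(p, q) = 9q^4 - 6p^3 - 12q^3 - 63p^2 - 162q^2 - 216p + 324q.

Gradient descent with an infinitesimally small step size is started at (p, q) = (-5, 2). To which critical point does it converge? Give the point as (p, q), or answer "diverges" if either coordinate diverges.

(-4, 3)

phi is separable, so gradient descent decouples: p follows -∂phi/∂p, q follows -∂phi/∂q.
∂phi/∂p = -18(p + 3)(p + 4); at p=-5 this is -36, so p increases.
∂phi/∂q = 36(q - 3)(q - 1)(q + 3); at q=2 this is -180, so q increases.
p converges to its nearest critical value -4 (a local min of the p-part); q converges to 3. The iterate converges to (-4, 3).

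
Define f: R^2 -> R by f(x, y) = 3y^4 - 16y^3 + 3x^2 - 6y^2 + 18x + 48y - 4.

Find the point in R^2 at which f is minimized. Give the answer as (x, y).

(-3, 4)

f(x,y) separates as P(x) + Q(y) − 4, so its minimum is min P + min Q − 4.
P'(x) = 6x + 18 vanishes at x ∈ {-3}; Q'(y) = 12(y - 4)(y - 1)(y + 1) vanishes at y ∈ {-1, 1, 4}.
Local minima of P (where P''>0): P(-3)=-27. Local minima of Q: Q(-1)=-35, Q(4)=-160.
So the global minimum of f is P(-3) + Q(4) − 4 = -27 − 160 − 4 = -191, attained at (-3, 4).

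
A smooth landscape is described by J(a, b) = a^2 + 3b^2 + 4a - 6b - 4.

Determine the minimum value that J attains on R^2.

-11

J(a,b) separates as P(a) + Q(b) − 4, so its minimum is min P + min Q − 4.
P'(a) = 2a + 4 vanishes at a ∈ {-2}; Q'(b) = 6b - 6 vanishes at b ∈ {1}.
Local minima of P (where P''>0): P(-2)=-4. Local minima of Q: Q(1)=-3.
So the global minimum of J is P(-2) + Q(1) − 4 = -4 − 3 − 4 = -11, attained at (-2, 1).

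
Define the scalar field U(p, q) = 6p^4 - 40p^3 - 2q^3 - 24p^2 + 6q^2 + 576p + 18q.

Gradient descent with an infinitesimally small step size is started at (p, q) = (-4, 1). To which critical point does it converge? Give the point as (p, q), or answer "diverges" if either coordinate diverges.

U is separable, so gradient descent decouples: p follows -∂U/∂p, q follows -∂U/∂q.
∂U/∂p = 24(p - 4)(p - 3)(p + 2); at p=-4 this is -2688, so p increases.
∂U/∂q = -6(q - 3)(q + 1); at q=1 this is 24, so q decreases.
p converges to its nearest critical value -2 (a local min of the p-part); q converges to -1. The iterate converges to (-2, -1).

(-2, -1)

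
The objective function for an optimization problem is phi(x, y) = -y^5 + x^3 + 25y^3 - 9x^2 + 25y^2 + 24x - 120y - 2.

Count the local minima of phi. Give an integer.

2

phi separates as a function of x plus a function of y, so ∇phi=0 decouples.
∂phi/∂x = 3(x - 4)(x - 2) = 0 at x ∈ {2, 4}; ∂phi/∂y = -5(y - 4)(y - 1)(y + 2)(y + 3) = 0 at y ∈ {-3, -2, 1, 4}.
The Hessian is diagonal: diag(phi_xx, phi_yy). Second derivatives: phi_xx(2)=-6, phi_xx(4)=6; phi_yy(-3)=140, phi_yy(-2)=-90, phi_yy(1)=180, phi_yy(4)=-630.
Local minima occur where both diagonal entries positive: (4, -3), (4, 1). Count: 2.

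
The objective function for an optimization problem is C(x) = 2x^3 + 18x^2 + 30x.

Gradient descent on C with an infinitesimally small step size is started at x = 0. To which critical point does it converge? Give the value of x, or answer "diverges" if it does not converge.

C'(x) = 6(x + 1)(x + 5), so C'(0) = 30.
Gradient descent moves in the -C' direction, i.e. x is decreasing.
The nearest critical point in that direction is x = -1, where C'' = 24 > 0 (a local minimum). The iterate converges there.

-1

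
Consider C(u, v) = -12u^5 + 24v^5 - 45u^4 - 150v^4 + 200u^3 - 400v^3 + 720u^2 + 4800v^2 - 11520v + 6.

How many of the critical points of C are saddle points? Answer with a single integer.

C separates as a function of u plus a function of v, so ∇C=0 decouples.
∂C/∂u = -60u(u - 3)(u + 2)(u + 4) = 0 at u ∈ {-4, -2, 0, 3}; ∂C/∂v = 120(v - 4)(v - 3)(v - 2)(v + 4) = 0 at v ∈ {-4, 2, 3, 4}.
The Hessian is diagonal: diag(C_uu, C_vv). Second derivatives: C_uu(-4)=3360, C_uu(-2)=-1200, C_uu(0)=1440, C_uu(3)=-6300; C_vv(-4)=-40320, C_vv(2)=1440, C_vv(3)=-840, C_vv(4)=1920.
Saddle points occur where the two diagonal entries have opposite signs: (-4, -4), (-4, 3), (-2, 2), (-2, 4), (0, -4), (0, 3), (3, 2), (3, 4). Count: 8.

8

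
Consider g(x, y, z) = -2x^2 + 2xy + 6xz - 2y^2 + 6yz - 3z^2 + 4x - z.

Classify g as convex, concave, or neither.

g is quadratic, so its Hessian is the constant matrix H = [[-4, 2, 6], [2, -4, 6], [6, 6, -6]].
Leading principal minors: -4, 12, 360.
Neither pattern holds ⇒ H is indefinite ⇒ neither convex nor concave.

neither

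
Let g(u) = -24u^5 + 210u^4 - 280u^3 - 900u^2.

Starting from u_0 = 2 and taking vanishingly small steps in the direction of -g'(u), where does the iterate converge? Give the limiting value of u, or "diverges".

g'(u) = -120u(u - 5)(u - 3)(u + 1), so g'(2) = -2160.
Gradient descent moves in the -g' direction, i.e. u is increasing.
The nearest critical point in that direction is u = 3, where g'' = 2880 > 0 (a local minimum). The iterate converges there.

3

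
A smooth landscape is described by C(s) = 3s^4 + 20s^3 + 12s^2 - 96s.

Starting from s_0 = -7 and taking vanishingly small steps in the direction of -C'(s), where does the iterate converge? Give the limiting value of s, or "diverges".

C'(s) = 12(s - 1)(s + 2)(s + 4), so C'(-7) = -1440.
Gradient descent moves in the -C' direction, i.e. s is increasing.
The nearest critical point in that direction is s = -4, where C'' = 120 > 0 (a local minimum). The iterate converges there.

-4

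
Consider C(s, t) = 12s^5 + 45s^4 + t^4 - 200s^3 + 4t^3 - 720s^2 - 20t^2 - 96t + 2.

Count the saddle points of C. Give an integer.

C separates as a function of s plus a function of t, so ∇C=0 decouples.
∂C/∂s = 60s(s - 3)(s + 2)(s + 4) = 0 at s ∈ {-4, -2, 0, 3}; ∂C/∂t = 4(t - 3)(t + 2)(t + 4) = 0 at t ∈ {-4, -2, 3}.
The Hessian is diagonal: diag(C_ss, C_tt). Second derivatives: C_ss(-4)=-3360, C_ss(-2)=1200, C_ss(0)=-1440, C_ss(3)=6300; C_tt(-4)=56, C_tt(-2)=-40, C_tt(3)=140.
Saddle points occur where the two diagonal entries have opposite signs: (-4, -4), (-4, 3), (-2, -2), (0, -4), (0, 3), (3, -2). Count: 6.

6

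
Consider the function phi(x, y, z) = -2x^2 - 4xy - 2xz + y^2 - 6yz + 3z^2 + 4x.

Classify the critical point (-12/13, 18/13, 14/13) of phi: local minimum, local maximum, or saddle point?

saddle point

The Hessian is constant: H = [[-4, -4, -2], [-4, 2, -6], [-2, -6, 6]].
Leading principal minors: Δ₁ = -4, Δ₂ = -24, Δ₃ = -104.
The minors fit neither the all-positive nor the alternating-sign pattern, so H is indefinite: a saddle point.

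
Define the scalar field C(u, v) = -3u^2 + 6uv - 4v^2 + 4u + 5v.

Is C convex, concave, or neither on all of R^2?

concave

C is quadratic, so its Hessian is the constant matrix H = [[-6, 6], [6, -8]].
det(H) = 12, tr(H) = -14.
det(H) > 0 and tr(H) < 0, so H is negative definite everywhere: concave.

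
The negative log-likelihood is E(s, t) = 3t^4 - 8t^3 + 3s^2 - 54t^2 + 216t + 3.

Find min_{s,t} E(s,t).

-672

E(s,t) separates as P(s) + Q(t) + 3, so its minimum is min P + min Q + 3.
P'(s) = 6s vanishes at s ∈ {0}; Q'(t) = 12(t - 3)(t - 2)(t + 3) vanishes at t ∈ {-3, 2, 3}.
Local minima of P (where P''>0): P(0)=0. Local minima of Q: Q(-3)=-675, Q(3)=189.
So the global minimum of E is P(0) + Q(-3) + 3 = 0 − 675 + 3 = -672, attained at (0, -3).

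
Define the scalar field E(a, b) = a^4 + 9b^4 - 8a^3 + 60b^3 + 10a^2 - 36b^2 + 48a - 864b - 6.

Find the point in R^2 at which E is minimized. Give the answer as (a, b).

(-1, 2)

E(a,b) separates as P(a) + Q(b) − 6, so its minimum is min P + min Q − 6.
P'(a) = 4(a - 4)(a - 3)(a + 1) vanishes at a ∈ {-1, 3, 4}; Q'(b) = 36(b - 2)(b + 3)(b + 4) vanishes at b ∈ {-4, -3, 2}.
Local minima of P (where P''>0): P(-1)=-29, P(4)=96. Local minima of Q: Q(-4)=1344, Q(2)=-1248.
So the global minimum of E is P(-1) + Q(2) − 6 = -29 − 1248 − 6 = -1283, attained at (-1, 2).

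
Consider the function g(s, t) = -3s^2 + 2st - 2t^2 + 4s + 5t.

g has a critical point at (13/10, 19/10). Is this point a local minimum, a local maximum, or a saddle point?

local maximum

The Hessian of g is constant: H = [[-6, 2], [2, -4]].
det(H) = (-6)·(-4) − 2² = 20.
det(H) > 0 and tr(H) = -10 < 0, so H is negative definite and the point is a local maximum.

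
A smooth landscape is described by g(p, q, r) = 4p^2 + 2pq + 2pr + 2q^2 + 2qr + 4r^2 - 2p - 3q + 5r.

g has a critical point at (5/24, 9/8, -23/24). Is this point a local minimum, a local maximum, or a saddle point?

The Hessian is constant: H = [[8, 2, 2], [2, 4, 2], [2, 2, 8]].
Leading principal minors: Δ₁ = 8, Δ₂ = 28, Δ₃ = 192.
All leading minors are positive, so H is positive definite: a local minimum.

local minimum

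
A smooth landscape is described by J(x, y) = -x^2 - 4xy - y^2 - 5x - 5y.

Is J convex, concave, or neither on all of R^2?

neither

J is quadratic, so its Hessian is the constant matrix H = [[-2, -4], [-4, -2]].
det(H) = -12, tr(H) = -4.
det(H) < 0, so H is indefinite: neither convex nor concave.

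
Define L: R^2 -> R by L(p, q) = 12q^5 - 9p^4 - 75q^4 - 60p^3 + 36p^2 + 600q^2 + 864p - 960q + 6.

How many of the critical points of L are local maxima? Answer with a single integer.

L separates as a function of p plus a function of q, so ∇L=0 decouples.
∂L/∂p = -36(p - 2)(p + 3)(p + 4) = 0 at p ∈ {-4, -3, 2}; ∂L/∂q = 60(q - 4)(q - 2)(q - 1)(q + 2) = 0 at q ∈ {-2, 1, 2, 4}.
The Hessian is diagonal: diag(L_pp, L_qq). Second derivatives: L_pp(-4)=-216, L_pp(-3)=180, L_pp(2)=-1080; L_qq(-2)=-4320, L_qq(1)=540, L_qq(2)=-480, L_qq(4)=2160.
Local maxima occur where both diagonal entries negative: (-4, -2), (-4, 2), (2, -2), (2, 2). Count: 4.

4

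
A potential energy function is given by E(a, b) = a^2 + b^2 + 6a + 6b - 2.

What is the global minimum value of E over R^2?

E(a,b) separates as P(a) + Q(b) − 2, so its minimum is min P + min Q − 2.
P'(a) = 2a + 6 vanishes at a ∈ {-3}; Q'(b) = 2b + 6 vanishes at b ∈ {-3}.
Local minima of P (where P''>0): P(-3)=-9. Local minima of Q: Q(-3)=-9.
So the global minimum of E is P(-3) + Q(-3) − 2 = -9 − 9 − 2 = -20, attained at (-3, -3).

-20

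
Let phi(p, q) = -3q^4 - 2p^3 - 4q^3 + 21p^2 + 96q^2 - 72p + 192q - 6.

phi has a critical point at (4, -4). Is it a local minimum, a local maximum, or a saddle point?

local maximum

The mixed partial ∂²phi/∂p∂q is 0, so the Hessian at any point is diag(phi_pp, phi_qq) = diag(6(-2p + 7), 12(-3q^2 - 2q + 16)).
At (4, -4): H = diag(-6, -288).
Both eigenvalues are negative, so H is negative definite: a local maximum.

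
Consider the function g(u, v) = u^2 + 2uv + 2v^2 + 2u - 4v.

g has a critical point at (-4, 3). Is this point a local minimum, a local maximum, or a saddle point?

local minimum

The Hessian of g is constant: H = [[2, 2], [2, 4]].
det(H) = 2·4 − 2² = 4.
det(H) > 0 and tr(H) = 6 > 0, so H is positive definite and the point is a local minimum.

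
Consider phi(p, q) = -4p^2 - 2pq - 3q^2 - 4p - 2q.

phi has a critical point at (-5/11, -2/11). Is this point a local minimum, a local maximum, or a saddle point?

The Hessian of phi is constant: H = [[-8, -2], [-2, -6]].
det(H) = (-8)·(-6) − (-2)² = 44.
det(H) > 0 and tr(H) = -14 < 0, so H is negative definite and the point is a local maximum.

local maximum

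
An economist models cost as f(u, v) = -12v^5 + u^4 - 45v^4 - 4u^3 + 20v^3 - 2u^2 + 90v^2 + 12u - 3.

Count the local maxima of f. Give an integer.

f separates as a function of u plus a function of v, so ∇f=0 decouples.
∂f/∂u = 4(u - 3)(u - 1)(u + 1) = 0 at u ∈ {-1, 1, 3}; ∂f/∂v = -60v(v - 1)(v + 1)(v + 3) = 0 at v ∈ {-3, -1, 0, 1}.
The Hessian is diagonal: diag(f_uu, f_vv). Second derivatives: f_uu(-1)=32, f_uu(1)=-16, f_uu(3)=32; f_vv(-3)=1440, f_vv(-1)=-240, f_vv(0)=180, f_vv(1)=-480.
Local maxima occur where both diagonal entries negative: (1, -1), (1, 1). Count: 2.

2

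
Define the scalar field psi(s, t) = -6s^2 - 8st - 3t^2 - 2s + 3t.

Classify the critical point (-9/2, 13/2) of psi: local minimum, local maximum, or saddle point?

The Hessian of psi is constant: H = [[-12, -8], [-8, -6]].
det(H) = (-12)·(-6) − (-8)² = 8.
det(H) > 0 and tr(H) = -18 < 0, so H is negative definite and the point is a local maximum.

local maximum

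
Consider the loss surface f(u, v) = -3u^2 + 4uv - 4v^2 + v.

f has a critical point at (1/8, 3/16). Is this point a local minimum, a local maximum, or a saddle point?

local maximum

The Hessian of f is constant: H = [[-6, 4], [4, -8]].
det(H) = (-6)·(-8) − 4² = 32.
det(H) > 0 and tr(H) = -14 < 0, so H is negative definite and the point is a local maximum.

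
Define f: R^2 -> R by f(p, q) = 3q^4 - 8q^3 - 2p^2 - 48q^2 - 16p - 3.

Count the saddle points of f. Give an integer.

f separates as a function of p plus a function of q, so ∇f=0 decouples.
∂f/∂p = -4(p + 4) = 0 at p ∈ {-4}; ∂f/∂q = 12q(q - 4)(q + 2) = 0 at q ∈ {-2, 0, 4}.
The Hessian is diagonal: diag(f_pp, f_qq). Second derivatives: f_pp(-4)=-4; f_qq(-2)=144, f_qq(0)=-96, f_qq(4)=288.
Saddle points occur where the two diagonal entries have opposite signs: (-4, -2), (-4, 4). Count: 2.

2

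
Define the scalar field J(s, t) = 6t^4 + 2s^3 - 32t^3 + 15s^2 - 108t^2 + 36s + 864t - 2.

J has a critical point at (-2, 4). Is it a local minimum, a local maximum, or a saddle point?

The mixed partial ∂²J/∂s∂t is 0, so the Hessian at any point is diag(J_ss, J_tt) = diag(6(2s + 5), 24(3t^2 - 8t - 9)).
At (-2, 4): H = diag(6, 168).
Both eigenvalues are positive, so H is positive definite: a local minimum.

local minimum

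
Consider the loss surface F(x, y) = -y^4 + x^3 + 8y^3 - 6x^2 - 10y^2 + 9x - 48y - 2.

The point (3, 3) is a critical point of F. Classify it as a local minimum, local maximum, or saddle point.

The mixed partial ∂²F/∂x∂y is 0, so the Hessian at any point is diag(F_xx, F_yy) = diag(6(x - 2), 4(-3y^2 + 12y - 5)).
At (3, 3): H = diag(6, 16).
Both eigenvalues are positive, so H is positive definite: a local minimum.

local minimum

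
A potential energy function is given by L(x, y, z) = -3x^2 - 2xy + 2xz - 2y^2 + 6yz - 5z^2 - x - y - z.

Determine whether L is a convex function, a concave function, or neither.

L is quadratic, so its Hessian is the constant matrix H = [[-6, -2, 2], [-2, -4, 6], [2, 6, -10]].
Leading principal minors: -6, 20, -16.
Signs alternate −, +, − ⇒ H ≺ 0 ⇒ concave.

concave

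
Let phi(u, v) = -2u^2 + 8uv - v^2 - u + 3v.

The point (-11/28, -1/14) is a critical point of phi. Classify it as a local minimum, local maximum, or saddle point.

The Hessian of phi is constant: H = [[-4, 8], [8, -2]].
det(H) = (-4)·(-2) − 8² = -56.
Since det(H) < 0, H is indefinite and the critical point is a saddle point.

saddle point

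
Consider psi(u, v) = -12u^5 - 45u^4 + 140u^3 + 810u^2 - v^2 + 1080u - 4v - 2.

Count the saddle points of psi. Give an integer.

psi separates as a function of u plus a function of v, so ∇psi=0 decouples.
∂psi/∂u = -60(u - 3)(u + 1)(u + 2)(u + 3) = 0 at u ∈ {-3, -2, -1, 3}; ∂psi/∂v = -2(v + 2) = 0 at v ∈ {-2}.
The Hessian is diagonal: diag(psi_uu, psi_vv). Second derivatives: psi_uu(-3)=720, psi_uu(-2)=-300, psi_uu(-1)=480, psi_uu(3)=-7200; psi_vv(-2)=-2.
Saddle points occur where the two diagonal entries have opposite signs: (-3, -2), (-1, -2). Count: 2.

2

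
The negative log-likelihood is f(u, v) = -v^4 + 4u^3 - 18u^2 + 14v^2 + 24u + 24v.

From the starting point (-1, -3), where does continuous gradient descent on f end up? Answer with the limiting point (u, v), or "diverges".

diverges

f is separable, so gradient descent decouples: u follows -∂f/∂u, v follows -∂f/∂v.
∂f/∂u = 12(u - 2)(u - 1); at u=-1 this is 72, so u decreases.
∂f/∂v = -4(v - 3)(v + 1)(v + 2); at v=-3 this is 48, so v decreases.
The u-coordinate has no critical point in that direction and runs off to infinity.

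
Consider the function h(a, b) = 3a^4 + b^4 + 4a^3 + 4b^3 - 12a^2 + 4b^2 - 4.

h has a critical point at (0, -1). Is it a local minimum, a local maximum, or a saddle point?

local maximum

The mixed partial ∂²h/∂a∂b is 0, so the Hessian at any point is diag(h_aa, h_bb) = diag(12(3a^2 + 2a - 2), 4(3b^2 + 6b + 2)).
At (0, -1): H = diag(-24, -4).
Both eigenvalues are negative, so H is negative definite: a local maximum.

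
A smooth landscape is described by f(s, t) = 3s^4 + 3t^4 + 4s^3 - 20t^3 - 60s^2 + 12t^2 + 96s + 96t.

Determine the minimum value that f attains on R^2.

f(s,t) separates as P(s) + Q(t), so its minimum is min P + min Q.
P'(s) = 12(s - 2)(s - 1)(s + 4) vanishes at s ∈ {-4, 1, 2}; Q'(t) = 12(t - 4)(t - 2)(t + 1) vanishes at t ∈ {-1, 2, 4}.
Local minima of P (where P''>0): P(-4)=-832, P(2)=32. Local minima of Q: Q(-1)=-61, Q(4)=64.
So the global minimum of f is P(-4) + Q(-1) = -832 − 61 = -893, attained at (-4, -1).

-893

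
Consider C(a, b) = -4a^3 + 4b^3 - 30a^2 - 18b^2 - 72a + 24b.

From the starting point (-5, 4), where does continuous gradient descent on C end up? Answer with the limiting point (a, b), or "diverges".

C is separable, so gradient descent decouples: a follows -∂C/∂a, b follows -∂C/∂b.
∂C/∂a = -12(a + 2)(a + 3); at a=-5 this is -72, so a increases.
∂C/∂b = 12(b - 2)(b - 1); at b=4 this is 72, so b decreases.
a converges to its nearest critical value -3 (a local min of the a-part); b converges to 2. The iterate converges to (-3, 2).

(-3, 2)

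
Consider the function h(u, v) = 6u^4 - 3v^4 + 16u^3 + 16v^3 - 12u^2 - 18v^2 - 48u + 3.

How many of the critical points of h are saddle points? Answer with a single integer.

h separates as a function of u plus a function of v, so ∇h=0 decouples.
∂h/∂u = 24(u - 1)(u + 1)(u + 2) = 0 at u ∈ {-2, -1, 1}; ∂h/∂v = -12v(v - 3)(v - 1) = 0 at v ∈ {0, 1, 3}.
The Hessian is diagonal: diag(h_uu, h_vv). Second derivatives: h_uu(-2)=72, h_uu(-1)=-48, h_uu(1)=144; h_vv(0)=-36, h_vv(1)=24, h_vv(3)=-72.
Saddle points occur where the two diagonal entries have opposite signs: (-2, 0), (-2, 3), (-1, 1), (1, 0), (1, 3). Count: 5.

5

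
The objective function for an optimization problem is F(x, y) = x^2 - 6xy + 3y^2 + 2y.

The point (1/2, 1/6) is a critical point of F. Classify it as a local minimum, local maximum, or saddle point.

saddle point

The Hessian of F is constant: H = [[2, -6], [-6, 6]].
det(H) = 2·6 − (-6)² = -24.
Since det(H) < 0, H is indefinite and the critical point is a saddle point.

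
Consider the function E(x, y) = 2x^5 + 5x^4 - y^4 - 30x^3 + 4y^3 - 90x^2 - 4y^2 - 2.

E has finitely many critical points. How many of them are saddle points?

6

E separates as a function of x plus a function of y, so ∇E=0 decouples.
∂E/∂x = 10x(x - 3)(x + 2)(x + 3) = 0 at x ∈ {-3, -2, 0, 3}; ∂E/∂y = -4y(y - 2)(y - 1) = 0 at y ∈ {0, 1, 2}.
The Hessian is diagonal: diag(E_xx, E_yy). Second derivatives: E_xx(-3)=-180, E_xx(-2)=100, E_xx(0)=-180, E_xx(3)=900; E_yy(0)=-8, E_yy(1)=4, E_yy(2)=-8.
Saddle points occur where the two diagonal entries have opposite signs: (-3, 1), (-2, 0), (-2, 2), (0, 1), (3, 0), (3, 2). Count: 6.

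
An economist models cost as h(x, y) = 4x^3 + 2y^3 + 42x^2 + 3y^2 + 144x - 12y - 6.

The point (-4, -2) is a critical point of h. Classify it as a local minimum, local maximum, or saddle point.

The mixed partial ∂²h/∂x∂y is 0, so the Hessian at any point is diag(h_xx, h_yy) = diag(12(2x + 7), 6(2y + 1)).
At (-4, -2): H = diag(-12, -18).
Both eigenvalues are negative, so H is negative definite: a local maximum.

local maximum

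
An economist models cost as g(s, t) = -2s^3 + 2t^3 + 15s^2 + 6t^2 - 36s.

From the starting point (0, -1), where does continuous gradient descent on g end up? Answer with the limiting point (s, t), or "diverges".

g is separable, so gradient descent decouples: s follows -∂g/∂s, t follows -∂g/∂t.
∂g/∂s = -6(s - 3)(s - 2); at s=0 this is -36, so s increases.
∂g/∂t = 6t(t + 2); at t=-1 this is -6, so t increases.
s converges to its nearest critical value 2 (a local min of the s-part); t converges to 0. The iterate converges to (2, 0).

(2, 0)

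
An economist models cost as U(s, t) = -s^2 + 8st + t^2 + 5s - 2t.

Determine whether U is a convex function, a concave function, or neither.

U is quadratic, so its Hessian is the constant matrix H = [[-2, 8], [8, 2]].
det(H) = -68, tr(H) = 0.
det(H) < 0, so H is indefinite: neither convex nor concave.

neither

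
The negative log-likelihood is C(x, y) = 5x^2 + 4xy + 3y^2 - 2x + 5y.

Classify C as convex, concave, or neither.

convex

C is quadratic, so its Hessian is the constant matrix H = [[10, 4], [4, 6]].
det(H) = 44, tr(H) = 16.
det(H) > 0 and tr(H) > 0, so H is positive definite everywhere: convex.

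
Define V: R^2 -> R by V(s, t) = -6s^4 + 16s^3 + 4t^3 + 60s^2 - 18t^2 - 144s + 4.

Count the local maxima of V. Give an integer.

2

V separates as a function of s plus a function of t, so ∇V=0 decouples.
∂V/∂s = -24(s - 3)(s - 1)(s + 2) = 0 at s ∈ {-2, 1, 3}; ∂V/∂t = 12t(t - 3) = 0 at t ∈ {0, 3}.
The Hessian is diagonal: diag(V_ss, V_tt). Second derivatives: V_ss(-2)=-360, V_ss(1)=144, V_ss(3)=-240; V_tt(0)=-36, V_tt(3)=36.
Local maxima occur where both diagonal entries negative: (-2, 0), (3, 0). Count: 2.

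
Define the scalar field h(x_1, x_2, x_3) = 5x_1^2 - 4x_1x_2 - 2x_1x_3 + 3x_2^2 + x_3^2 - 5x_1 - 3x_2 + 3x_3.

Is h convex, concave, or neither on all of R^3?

convex

h is quadratic, so its Hessian is the constant matrix H = [[10, -4, -2], [-4, 6, 0], [-2, 0, 2]].
Leading principal minors: 10, 44, 64.
All positive ⇒ H ≻ 0 ⇒ convex.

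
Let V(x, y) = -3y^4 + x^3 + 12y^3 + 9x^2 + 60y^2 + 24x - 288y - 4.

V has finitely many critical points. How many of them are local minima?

1

V separates as a function of x plus a function of y, so ∇V=0 decouples.
∂V/∂x = 3(x + 2)(x + 4) = 0 at x ∈ {-4, -2}; ∂V/∂y = -12(y - 4)(y - 2)(y + 3) = 0 at y ∈ {-3, 2, 4}.
The Hessian is diagonal: diag(V_xx, V_yy). Second derivatives: V_xx(-4)=-6, V_xx(-2)=6; V_yy(-3)=-420, V_yy(2)=120, V_yy(4)=-168.
Local minima occur where both diagonal entries positive: (-2, 2). Count: 1.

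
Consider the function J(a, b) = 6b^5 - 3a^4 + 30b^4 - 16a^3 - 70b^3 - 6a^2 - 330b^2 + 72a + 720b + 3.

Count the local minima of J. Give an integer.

J separates as a function of a plus a function of b, so ∇J=0 decouples.
∂J/∂a = -12(a - 1)(a + 2)(a + 3) = 0 at a ∈ {-3, -2, 1}; ∂J/∂b = 30(b - 2)(b - 1)(b + 3)(b + 4) = 0 at b ∈ {-4, -3, 1, 2}.
The Hessian is diagonal: diag(J_aa, J_bb). Second derivatives: J_aa(-3)=-48, J_aa(-2)=36, J_aa(1)=-144; J_bb(-4)=-900, J_bb(-3)=600, J_bb(1)=-600, J_bb(2)=900.
Local minima occur where both diagonal entries positive: (-2, -3), (-2, 2). Count: 2.

2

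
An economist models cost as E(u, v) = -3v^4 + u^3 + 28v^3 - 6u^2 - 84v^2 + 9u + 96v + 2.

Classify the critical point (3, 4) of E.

saddle point

The mixed partial ∂²E/∂u∂v is 0, so the Hessian at any point is diag(E_uu, E_vv) = diag(6(u - 2), 12(-3v^2 + 14v - 14)).
At (3, 4): H = diag(6, -72).
The eigenvalues have opposite signs, so H is indefinite: a saddle point.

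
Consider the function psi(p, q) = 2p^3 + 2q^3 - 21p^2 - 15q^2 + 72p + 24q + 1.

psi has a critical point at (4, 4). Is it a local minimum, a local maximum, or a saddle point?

The mixed partial ∂²psi/∂p∂q is 0, so the Hessian at any point is diag(psi_pp, psi_qq) = diag(6(2p - 7), 6(2q - 5)).
At (4, 4): H = diag(6, 18).
Both eigenvalues are positive, so H is positive definite: a local minimum.

local minimum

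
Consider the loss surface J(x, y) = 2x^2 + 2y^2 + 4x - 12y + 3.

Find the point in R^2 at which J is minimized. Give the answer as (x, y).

(-1, 3)

J(x,y) separates as P(x) + Q(y) + 3, so its minimum is min P + min Q + 3.
P'(x) = 4x + 4 vanishes at x ∈ {-1}; Q'(y) = 4y - 12 vanishes at y ∈ {3}.
Local minima of P (where P''>0): P(-1)=-2. Local minima of Q: Q(3)=-18.
So the global minimum of J is P(-1) + Q(3) + 3 = -2 − 18 + 3 = -17, attained at (-1, 3).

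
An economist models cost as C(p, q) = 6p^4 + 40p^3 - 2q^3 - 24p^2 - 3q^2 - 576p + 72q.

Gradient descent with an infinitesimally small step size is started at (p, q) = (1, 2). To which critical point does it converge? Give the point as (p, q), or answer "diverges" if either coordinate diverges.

(2, -4)

C is separable, so gradient descent decouples: p follows -∂C/∂p, q follows -∂C/∂q.
∂C/∂p = 24(p - 2)(p + 3)(p + 4); at p=1 this is -480, so p increases.
∂C/∂q = -6(q - 3)(q + 4); at q=2 this is 36, so q decreases.
p converges to its nearest critical value 2 (a local min of the p-part); q converges to -4. The iterate converges to (2, -4).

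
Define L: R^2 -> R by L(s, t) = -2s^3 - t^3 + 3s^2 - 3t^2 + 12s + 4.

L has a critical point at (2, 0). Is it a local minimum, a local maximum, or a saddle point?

local maximum

The mixed partial ∂²L/∂s∂t is 0, so the Hessian at any point is diag(L_ss, L_tt) = diag(6(-2s + 1), -6(t + 1)).
At (2, 0): H = diag(-18, -6).
Both eigenvalues are negative, so H is negative definite: a local maximum.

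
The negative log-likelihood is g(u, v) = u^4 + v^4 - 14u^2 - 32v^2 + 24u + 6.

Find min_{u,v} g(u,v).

-367

g(u,v) separates as P(u) + Q(v) + 6, so its minimum is min P + min Q + 6.
P'(u) = 4(u - 2)(u - 1)(u + 3) vanishes at u ∈ {-3, 1, 2}; Q'(v) = 4v(v - 4)(v + 4) vanishes at v ∈ {-4, 0, 4}.
Local minima of P (where P''>0): P(-3)=-117, P(2)=8. Local minima of Q: Q(-4)=-256, Q(4)=-256.
So the global minimum of g is P(-3) + Q(-4) + 6 = -117 − 256 + 6 = -367, attained at (-3, -4).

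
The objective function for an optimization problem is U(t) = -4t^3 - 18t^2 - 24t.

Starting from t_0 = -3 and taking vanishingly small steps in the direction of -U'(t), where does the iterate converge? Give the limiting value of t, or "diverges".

-2

U'(t) = -12(t + 1)(t + 2), so U'(-3) = -24.
Gradient descent moves in the -U' direction, i.e. t is increasing.
The nearest critical point in that direction is t = -2, where U'' = 12 > 0 (a local minimum). The iterate converges there.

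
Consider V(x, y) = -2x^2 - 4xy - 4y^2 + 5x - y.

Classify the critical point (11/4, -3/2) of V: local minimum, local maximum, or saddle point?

The Hessian of V is constant: H = [[-4, -4], [-4, -8]].
det(H) = (-4)·(-8) − (-4)² = 16.
det(H) > 0 and tr(H) = -12 < 0, so H is negative definite and the point is a local maximum.

local maximum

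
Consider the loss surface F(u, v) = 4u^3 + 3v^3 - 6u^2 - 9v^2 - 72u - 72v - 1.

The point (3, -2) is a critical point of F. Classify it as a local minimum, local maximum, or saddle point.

saddle point

The mixed partial ∂²F/∂u∂v is 0, so the Hessian at any point is diag(F_uu, F_vv) = diag(12(2u - 1), 18(v - 1)).
At (3, -2): H = diag(60, -54).
The eigenvalues have opposite signs, so H is indefinite: a saddle point.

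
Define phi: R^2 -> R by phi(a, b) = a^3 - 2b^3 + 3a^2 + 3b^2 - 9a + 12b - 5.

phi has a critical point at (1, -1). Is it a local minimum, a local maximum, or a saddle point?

The mixed partial ∂²phi/∂a∂b is 0, so the Hessian at any point is diag(phi_aa, phi_bb) = diag(6(a + 1), 6(-2b + 1)).
At (1, -1): H = diag(12, 18).
Both eigenvalues are positive, so H is positive definite: a local minimum.

local minimum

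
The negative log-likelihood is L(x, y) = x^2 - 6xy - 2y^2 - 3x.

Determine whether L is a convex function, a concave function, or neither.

L is quadratic, so its Hessian is the constant matrix H = [[2, -6], [-6, -4]].
det(H) = -44, tr(H) = -2.
det(H) < 0, so H is indefinite: neither convex nor concave.

neither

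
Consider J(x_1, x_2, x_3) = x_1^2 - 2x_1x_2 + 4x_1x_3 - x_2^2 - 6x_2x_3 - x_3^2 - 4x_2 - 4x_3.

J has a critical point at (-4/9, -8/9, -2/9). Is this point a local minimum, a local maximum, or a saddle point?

The Hessian is constant: H = [[2, -2, 4], [-2, -2, -6], [4, -6, -2]].
Leading principal minors: Δ₁ = 2, Δ₂ = -8, Δ₃ = 72.
The minors fit neither the all-positive nor the alternating-sign pattern, so H is indefinite: a saddle point.

saddle point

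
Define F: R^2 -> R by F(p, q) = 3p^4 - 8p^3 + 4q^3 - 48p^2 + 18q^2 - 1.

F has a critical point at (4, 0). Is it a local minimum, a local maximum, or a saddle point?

local minimum

The mixed partial ∂²F/∂p∂q is 0, so the Hessian at any point is diag(F_pp, F_qq) = diag(12(3p^2 - 4p - 8), 12(2q + 3)).
At (4, 0): H = diag(288, 36).
Both eigenvalues are positive, so H is positive definite: a local minimum.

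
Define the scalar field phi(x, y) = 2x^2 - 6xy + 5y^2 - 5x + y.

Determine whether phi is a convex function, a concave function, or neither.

convex

phi is quadratic, so its Hessian is the constant matrix H = [[4, -6], [-6, 10]].
det(H) = 4, tr(H) = 14.
det(H) > 0 and tr(H) > 0, so H is positive definite everywhere: convex.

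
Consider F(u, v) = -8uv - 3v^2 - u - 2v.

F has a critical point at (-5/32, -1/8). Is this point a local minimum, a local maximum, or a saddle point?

The Hessian of F is constant: H = [[0, -8], [-8, -6]].
det(H) = 0·(-6) − (-8)² = -64.
Since det(H) < 0, H is indefinite and the critical point is a saddle point.

saddle point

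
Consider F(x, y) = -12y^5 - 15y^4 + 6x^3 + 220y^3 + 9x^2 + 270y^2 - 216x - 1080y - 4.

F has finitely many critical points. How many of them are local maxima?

F separates as a function of x plus a function of y, so ∇F=0 decouples.
∂F/∂x = 18(x - 3)(x + 4) = 0 at x ∈ {-4, 3}; ∂F/∂y = -60(y - 3)(y - 1)(y + 2)(y + 3) = 0 at y ∈ {-3, -2, 1, 3}.
The Hessian is diagonal: diag(F_xx, F_yy). Second derivatives: F_xx(-4)=-126, F_xx(3)=126; F_yy(-3)=1440, F_yy(-2)=-900, F_yy(1)=1440, F_yy(3)=-3600.
Local maxima occur where both diagonal entries negative: (-4, -2), (-4, 3). Count: 2.

2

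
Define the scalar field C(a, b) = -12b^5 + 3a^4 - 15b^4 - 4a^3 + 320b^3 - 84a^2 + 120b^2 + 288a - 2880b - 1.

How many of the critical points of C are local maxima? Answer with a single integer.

C separates as a function of a plus a function of b, so ∇C=0 decouples.
∂C/∂a = 12(a - 3)(a - 2)(a + 4) = 0 at a ∈ {-4, 2, 3}; ∂C/∂b = -60(b - 3)(b - 2)(b + 2)(b + 4) = 0 at b ∈ {-4, -2, 2, 3}.
The Hessian is diagonal: diag(C_aa, C_bb). Second derivatives: C_aa(-4)=504, C_aa(2)=-72, C_aa(3)=84; C_bb(-4)=5040, C_bb(-2)=-2400, C_bb(2)=1440, C_bb(3)=-2100.
Local maxima occur where both diagonal entries negative: (2, -2), (2, 3). Count: 2.

2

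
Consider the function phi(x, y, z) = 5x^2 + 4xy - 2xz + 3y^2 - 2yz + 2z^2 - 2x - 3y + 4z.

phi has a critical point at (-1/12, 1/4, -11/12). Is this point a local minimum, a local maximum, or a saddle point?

The Hessian is constant: H = [[10, 4, -2], [4, 6, -2], [-2, -2, 4]].
Leading principal minors: Δ₁ = 10, Δ₂ = 44, Δ₃ = 144.
All leading minors are positive, so H is positive definite: a local minimum.

local minimum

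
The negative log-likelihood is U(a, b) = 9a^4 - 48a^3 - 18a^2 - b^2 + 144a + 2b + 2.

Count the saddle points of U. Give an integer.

U separates as a function of a plus a function of b, so ∇U=0 decouples.
∂U/∂a = 36(a - 4)(a - 1)(a + 1) = 0 at a ∈ {-1, 1, 4}; ∂U/∂b = -2(b - 1) = 0 at b ∈ {1}.
The Hessian is diagonal: diag(U_aa, U_bb). Second derivatives: U_aa(-1)=360, U_aa(1)=-216, U_aa(4)=540; U_bb(1)=-2.
Saddle points occur where the two diagonal entries have opposite signs: (-1, 1), (4, 1). Count: 2.

2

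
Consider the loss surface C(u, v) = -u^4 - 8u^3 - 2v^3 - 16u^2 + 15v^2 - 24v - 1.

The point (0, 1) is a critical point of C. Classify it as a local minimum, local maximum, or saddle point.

saddle point

The mixed partial ∂²C/∂u∂v is 0, so the Hessian at any point is diag(C_uu, C_vv) = diag(-4(3u^2 + 12u + 8), 6(-2v + 5)).
At (0, 1): H = diag(-32, 18).
The eigenvalues have opposite signs, so H is indefinite: a saddle point.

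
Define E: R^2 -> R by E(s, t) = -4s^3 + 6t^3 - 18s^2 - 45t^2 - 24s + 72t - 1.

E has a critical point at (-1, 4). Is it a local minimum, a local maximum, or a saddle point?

saddle point

The mixed partial ∂²E/∂s∂t is 0, so the Hessian at any point is diag(E_ss, E_tt) = diag(-12(2s + 3), 18(2t - 5)).
At (-1, 4): H = diag(-12, 54).
The eigenvalues have opposite signs, so H is indefinite: a saddle point.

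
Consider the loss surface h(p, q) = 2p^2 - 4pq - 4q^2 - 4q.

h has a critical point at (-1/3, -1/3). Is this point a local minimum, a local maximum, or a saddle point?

saddle point

The Hessian of h is constant: H = [[4, -4], [-4, -8]].
det(H) = 4·(-8) − (-4)² = -48.
Since det(H) < 0, H is indefinite and the critical point is a saddle point.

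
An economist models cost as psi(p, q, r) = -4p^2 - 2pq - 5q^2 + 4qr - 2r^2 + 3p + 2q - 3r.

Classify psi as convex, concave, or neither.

psi is quadratic, so its Hessian is the constant matrix H = [[-8, -2, 0], [-2, -10, 4], [0, 4, -4]].
Leading principal minors: -8, 76, -176.
Signs alternate −, +, − ⇒ H ≺ 0 ⇒ concave.

concave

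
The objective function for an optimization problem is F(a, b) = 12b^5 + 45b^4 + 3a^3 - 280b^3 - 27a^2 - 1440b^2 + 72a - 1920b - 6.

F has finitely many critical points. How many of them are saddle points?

4

F separates as a function of a plus a function of b, so ∇F=0 decouples.
∂F/∂a = 9(a - 4)(a - 2) = 0 at a ∈ {2, 4}; ∂F/∂b = 60(b - 4)(b + 1)(b + 2)(b + 4) = 0 at b ∈ {-4, -2, -1, 4}.
The Hessian is diagonal: diag(F_aa, F_bb). Second derivatives: F_aa(2)=-18, F_aa(4)=18; F_bb(-4)=-2880, F_bb(-2)=720, F_bb(-1)=-900, F_bb(4)=14400.
Saddle points occur where the two diagonal entries have opposite signs: (2, -2), (2, 4), (4, -4), (4, -1). Count: 4.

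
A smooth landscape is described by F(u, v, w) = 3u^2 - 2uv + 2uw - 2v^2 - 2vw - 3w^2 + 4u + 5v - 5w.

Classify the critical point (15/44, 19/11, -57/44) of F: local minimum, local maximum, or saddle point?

The Hessian is constant: H = [[6, -2, 2], [-2, -4, -2], [2, -2, -6]].
Leading principal minors: Δ₁ = 6, Δ₂ = -28, Δ₃ = 176.
The minors fit neither the all-positive nor the alternating-sign pattern, so H is indefinite: a saddle point.

saddle point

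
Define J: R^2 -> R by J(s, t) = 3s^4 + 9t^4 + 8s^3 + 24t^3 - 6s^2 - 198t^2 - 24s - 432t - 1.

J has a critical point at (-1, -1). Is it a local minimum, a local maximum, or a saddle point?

The mixed partial ∂²J/∂s∂t is 0, so the Hessian at any point is diag(J_ss, J_tt) = diag(12(3s^2 + 4s - 1), 36(3t^2 + 4t - 11)).
At (-1, -1): H = diag(-24, -432).
Both eigenvalues are negative, so H is negative definite: a local maximum.

local maximum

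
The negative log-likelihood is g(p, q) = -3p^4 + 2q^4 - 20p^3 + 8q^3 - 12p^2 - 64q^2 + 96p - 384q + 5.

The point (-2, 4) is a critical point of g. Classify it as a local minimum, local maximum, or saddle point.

The mixed partial ∂²g/∂p∂q is 0, so the Hessian at any point is diag(g_pp, g_qq) = diag(-12(3p^2 + 10p + 2), 8(3q^2 + 6q - 16)).
At (-2, 4): H = diag(72, 448).
Both eigenvalues are positive, so H is positive definite: a local minimum.

local minimum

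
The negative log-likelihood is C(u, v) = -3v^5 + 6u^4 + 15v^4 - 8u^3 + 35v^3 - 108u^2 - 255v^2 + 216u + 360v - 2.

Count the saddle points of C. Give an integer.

C separates as a function of u plus a function of v, so ∇C=0 decouples.
∂C/∂u = 24(u - 3)(u - 1)(u + 3) = 0 at u ∈ {-3, 1, 3}; ∂C/∂v = -15(v - 4)(v - 2)(v - 1)(v + 3) = 0 at v ∈ {-3, 1, 2, 4}.
The Hessian is diagonal: diag(C_uu, C_vv). Second derivatives: C_uu(-3)=576, C_uu(1)=-192, C_uu(3)=288; C_vv(-3)=2100, C_vv(1)=-180, C_vv(2)=150, C_vv(4)=-630.
Saddle points occur where the two diagonal entries have opposite signs: (-3, 1), (-3, 4), (1, -3), (1, 2), (3, 1), (3, 4). Count: 6.

6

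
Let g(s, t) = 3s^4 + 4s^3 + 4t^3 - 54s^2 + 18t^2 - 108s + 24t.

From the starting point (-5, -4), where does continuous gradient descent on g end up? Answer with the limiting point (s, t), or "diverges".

g is separable, so gradient descent decouples: s follows -∂g/∂s, t follows -∂g/∂t.
∂g/∂s = 12(s - 3)(s + 1)(s + 3); at s=-5 this is -768, so s increases.
∂g/∂t = 12(t + 1)(t + 2); at t=-4 this is 72, so t decreases.
The t-coordinate has no critical point in that direction and runs off to infinity.

diverges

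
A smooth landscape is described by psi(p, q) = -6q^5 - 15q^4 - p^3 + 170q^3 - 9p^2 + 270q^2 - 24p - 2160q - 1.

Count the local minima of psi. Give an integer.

psi separates as a function of p plus a function of q, so ∇psi=0 decouples.
∂psi/∂p = -3(p + 2)(p + 4) = 0 at p ∈ {-4, -2}; ∂psi/∂q = -30(q - 3)(q - 2)(q + 3)(q + 4) = 0 at q ∈ {-4, -3, 2, 3}.
The Hessian is diagonal: diag(psi_pp, psi_qq). Second derivatives: psi_pp(-4)=6, psi_pp(-2)=-6; psi_qq(-4)=1260, psi_qq(-3)=-900, psi_qq(2)=900, psi_qq(3)=-1260.
Local minima occur where both diagonal entries positive: (-4, -4), (-4, 2). Count: 2.

2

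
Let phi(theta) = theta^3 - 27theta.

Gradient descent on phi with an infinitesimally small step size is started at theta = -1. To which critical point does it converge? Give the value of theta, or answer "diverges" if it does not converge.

3

phi'(theta) = 3(theta - 3)(theta + 3), so phi'(-1) = -24.
Gradient descent moves in the -phi' direction, i.e. theta is increasing.
The nearest critical point in that direction is theta = 3, where phi'' = 18 > 0 (a local minimum). The iterate converges there.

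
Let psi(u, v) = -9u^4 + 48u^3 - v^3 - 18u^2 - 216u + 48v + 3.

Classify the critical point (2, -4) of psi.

local minimum

The mixed partial ∂²psi/∂u∂v is 0, so the Hessian at any point is diag(psi_uu, psi_vv) = diag(36(-3u^2 + 8u - 1), -6v).
At (2, -4): H = diag(108, 24).
Both eigenvalues are positive, so H is positive definite: a local minimum.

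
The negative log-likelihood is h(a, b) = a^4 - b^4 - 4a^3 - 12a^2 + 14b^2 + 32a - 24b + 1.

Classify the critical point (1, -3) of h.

local maximum

The mixed partial ∂²h/∂a∂b is 0, so the Hessian at any point is diag(h_aa, h_bb) = diag(12(a^2 - 2a - 2), 4(-3b^2 + 7)).
At (1, -3): H = diag(-36, -80).
Both eigenvalues are negative, so H is negative definite: a local maximum.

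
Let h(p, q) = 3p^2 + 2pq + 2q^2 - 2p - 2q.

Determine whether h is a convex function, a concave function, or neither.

convex

h is quadratic, so its Hessian is the constant matrix H = [[6, 2], [2, 4]].
det(H) = 20, tr(H) = 10.
det(H) > 0 and tr(H) > 0, so H is positive definite everywhere: convex.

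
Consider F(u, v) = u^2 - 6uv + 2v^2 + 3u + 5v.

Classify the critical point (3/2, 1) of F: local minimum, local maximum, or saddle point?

saddle point

The Hessian of F is constant: H = [[2, -6], [-6, 4]].
det(H) = 2·4 − (-6)² = -28.
Since det(H) < 0, H is indefinite and the critical point is a saddle point.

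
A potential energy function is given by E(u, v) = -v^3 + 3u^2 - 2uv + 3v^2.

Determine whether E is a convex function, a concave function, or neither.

neither

The term -v^3 is cubic, so the Hessian is not constant.
∂²E/∂v² = -6v + 6, which takes both signs as v varies (negative for sufficiently large v). A diagonal entry of the Hessian changing sign means the Hessian is neither positive- nor negative-semidefinite on all of R^2.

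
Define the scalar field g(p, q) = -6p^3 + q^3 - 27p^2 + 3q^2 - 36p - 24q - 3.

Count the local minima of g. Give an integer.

g separates as a function of p plus a function of q, so ∇g=0 decouples.
∂g/∂p = -18(p + 1)(p + 2) = 0 at p ∈ {-2, -1}; ∂g/∂q = 3(q - 2)(q + 4) = 0 at q ∈ {-4, 2}.
The Hessian is diagonal: diag(g_pp, g_qq). Second derivatives: g_pp(-2)=18, g_pp(-1)=-18; g_qq(-4)=-18, g_qq(2)=18.
Local minima occur where both diagonal entries positive: (-2, 2). Count: 1.

1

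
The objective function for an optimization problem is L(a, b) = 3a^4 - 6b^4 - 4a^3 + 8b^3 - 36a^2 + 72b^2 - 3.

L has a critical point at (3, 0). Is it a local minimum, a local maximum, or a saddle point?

local minimum

The mixed partial ∂²L/∂a∂b is 0, so the Hessian at any point is diag(L_aa, L_bb) = diag(12(3a^2 - 2a - 6), 24(-3b^2 + 2b + 6)).
At (3, 0): H = diag(180, 144).
Both eigenvalues are positive, so H is positive definite: a local minimum.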